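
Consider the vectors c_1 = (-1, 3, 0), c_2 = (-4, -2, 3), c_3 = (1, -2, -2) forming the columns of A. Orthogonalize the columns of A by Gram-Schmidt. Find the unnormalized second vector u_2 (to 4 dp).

c_1 = (-1, 3, 0); ‖c_1‖ = 3.1623, so q_1 = (-0.3162, 0.9487, 0.0000).
q_1·c_2 = (-0.3162)·(-4) + 0.9487·(-2) + 0.0000·3 = -0.6325.
u_2 = c_2 + 0.6325·q_1 = (-4.2000, -1.4000, 3.0000).

u_2 = (-4.2000, -1.4000, 3.0000)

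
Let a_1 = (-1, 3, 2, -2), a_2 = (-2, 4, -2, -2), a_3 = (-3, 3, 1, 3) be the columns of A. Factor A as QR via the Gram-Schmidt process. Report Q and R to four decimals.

a_1 = (-1, 3, 2, -2); ‖a_1‖ = 4.2426, so e_1 = (-0.2357, 0.7071, 0.4714, -0.4714).
e_1·a_2 = (-0.2357)·(-2) + 0.7071·4 + 0.4714·(-2) + (-0.4714)·(-2) = 3.2998.
u_2 = a_2 − 3.2998·e_1 = (-1.2222, 1.6667, -3.5556, -0.4444).
‖u_2‖ = 4.1366, so e_2 = (-0.2955, 0.4029, -0.8595, -0.1074).
e_1·a_3 = (-0.2357)·(-3) + 0.7071·3 + 0.4714·1 + (-0.4714)·3 = 1.8856; e_2·a_3 = (-0.2955)·(-3) + 0.4029·3 + (-0.8595)·1 + (-0.1074)·3 = 0.9133.
u_3 = a_3 − 1.8856·e_1 − 0.9133·e_2 = (-2.2857, 1.2987, 0.8961, 3.9870).
‖u_3‖ = 4.8591, so e_3 = (-0.4704, 0.2673, 0.1844, 0.8205).

Q = [[-0.2357, -0.2955, -0.4704], [0.7071, 0.4029, 0.2673], [0.4714, -0.8595, 0.1844], [-0.4714, -0.1074, 0.8205]], R = [[4.2426, 3.2998, 1.8856], [0.0000, 4.1366, 0.9133], [0.0000, 0.0000, 4.8591]]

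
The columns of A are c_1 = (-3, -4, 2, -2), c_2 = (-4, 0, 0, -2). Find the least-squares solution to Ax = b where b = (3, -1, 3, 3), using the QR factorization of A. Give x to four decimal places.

x = (0.4653, -1.2723)

q_1 = c_1/‖c_1‖ = (-3, -4, 2, -2)/5.7446 = (-0.5222, -0.6963, 0.3482, -0.3482).
r_{12} = q_1·c_2 = 2.7852.
u_2 = c_2 − 2.7852·q_1 = (-2.5455, 1.9394, -0.9697, -1.0303).
‖u_2‖ = 3.4989, so q_2 = (-0.7275, 0.5543, -0.2771, -0.2945).
Qᵀb = (-0.8704, -4.4516).
Back-substitute: x_2 = -4.4516/3.4989 = -1.2723.
x_1 = (-0.8704 − 2.7852·(-1.2723))/5.7446 = 0.4653.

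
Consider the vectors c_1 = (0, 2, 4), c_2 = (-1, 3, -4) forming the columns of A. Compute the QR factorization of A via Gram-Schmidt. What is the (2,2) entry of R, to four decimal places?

r_{22} = 4.5826

c_1 = (0, 2, 4); ‖c_1‖ = 4.4721, so q_1 = (0.0000, 0.4472, 0.8944).
q_1·c_2 = 0.0000·(-1) + 0.4472·3 + 0.8944·(-4) = -2.2361.
u_2 = c_2 + 2.2361·q_1 = (-1.0000, 4.0000, -2.0000).
r_{22} = ‖u_2‖ = 4.5826.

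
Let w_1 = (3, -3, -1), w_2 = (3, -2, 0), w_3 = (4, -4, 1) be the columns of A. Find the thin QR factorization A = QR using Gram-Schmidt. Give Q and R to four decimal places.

e_1 = w_1/‖w_1‖ = (3, -3, -1)/4.3589 = (0.6882, -0.6882, -0.2294).
r_{12} = e_1·w_2 = 3.4412.
u_2 = w_2 − 3.4412·e_1 = (0.6316, 0.3684, 0.7895).
‖u_2‖ = 1.0761, so e_2 = (0.5869, 0.3424, 0.7337).
r_{13} = e_1·w_3 = 5.2766; r_{23} = e_2·w_3 = 1.7119.
u_3 = w_3 − 5.2766·e_1 − 1.7119·e_2 = (-0.6364, -0.9545, 0.9545).
‖u_3‖ = 1.4924, so e_3 = (-0.4264, -0.6396, 0.6396).

Q = [[0.6882, 0.5869, -0.4264], [-0.6882, 0.3424, -0.6396], [-0.2294, 0.7337, 0.6396]], R = [[4.3589, 3.4412, 5.2766], [0.0000, 1.0761, 1.7119], [0.0000, 0.0000, 1.4924]]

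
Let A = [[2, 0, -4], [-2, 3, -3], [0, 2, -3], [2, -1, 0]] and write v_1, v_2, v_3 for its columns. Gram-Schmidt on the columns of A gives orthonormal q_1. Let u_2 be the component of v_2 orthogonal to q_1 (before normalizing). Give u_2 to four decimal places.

v_1 = (2, -2, 0, 2); ‖v_1‖ = 3.4641, so q_1 = (0.5774, -0.5774, 0.0000, 0.5774).
q_1·v_2 = 0.5774·0 + (-0.5774)·3 + 0.0000·2 + 0.5774·(-1) = -2.3094.
u_2 = v_2 + 2.3094·q_1 = (1.3333, 1.6667, 2.0000, 0.3333).

u_2 = (1.3333, 1.6667, 2.0000, 0.3333)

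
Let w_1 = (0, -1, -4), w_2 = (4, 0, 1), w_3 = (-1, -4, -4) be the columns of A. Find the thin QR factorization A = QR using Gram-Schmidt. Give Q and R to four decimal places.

w_1 = (0, -1, -4); ‖w_1‖ = 4.1231, so e_1 = (0.0000, -0.2425, -0.9701).
e_1·w_2 = 0.0000·4 + (-0.2425)·0 + (-0.9701)·1 = -0.9701.
u_2 = w_2 + 0.9701·e_1 = (4.0000, -0.2353, 0.0588).
‖u_2‖ = 4.0073, so e_2 = (0.9982, -0.0587, 0.0147).
e_1·w_3 = 0.0000·(-1) + (-0.2425)·(-4) + (-0.9701)·(-4) = 4.8507; e_2·w_3 = 0.9982·(-1) + (-0.0587)·(-4) + 0.0147·(-4) = -0.8220.
u_3 = w_3 − 4.8507·e_1 + 0.8220·e_2 = (-0.1795, -2.8718, 0.7179).
‖u_3‖ = 2.9656, so e_3 = (-0.0605, -0.9684, 0.2421).

Q = [[0.0000, 0.9982, -0.0605], [-0.2425, -0.0587, -0.9684], [-0.9701, 0.0147, 0.2421]], R = [[4.1231, -0.9701, 4.8507], [0.0000, 4.0073, -0.8220], [0.0000, 0.0000, 2.9656]]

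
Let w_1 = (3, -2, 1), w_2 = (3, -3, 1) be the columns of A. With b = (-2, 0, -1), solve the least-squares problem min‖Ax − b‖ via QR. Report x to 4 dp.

w_1 = (3, -2, 1); ‖w_1‖ = 3.7417, so e_1 = (0.8018, -0.5345, 0.2673).
e_1·w_2 = 0.8018·3 + (-0.5345)·(-3) + 0.2673·1 = 4.2762.
u_2 = w_2 − 4.2762·e_1 = (-0.4286, -0.7143, -0.1429).
‖u_2‖ = 0.8452, so e_2 = (-0.5071, -0.8452, -0.1690).
Qᵀb = (-1.8708, 1.1832).
Back-substitute: x_2 = 1.1832/0.8452 = 1.4000.
x_1 = (-1.8708 − 4.2762·1.4000)/3.7417 = -2.1000.

x = (-2.1000, 1.4000)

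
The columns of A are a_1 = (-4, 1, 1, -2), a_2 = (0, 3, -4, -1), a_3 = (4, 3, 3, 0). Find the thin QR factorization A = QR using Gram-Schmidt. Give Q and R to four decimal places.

Q = [[-0.8528, 0.0357, 0.4070], [0.2132, 0.5799, 0.6929], [0.2132, -0.7941, 0.5658], [-0.4264, -0.1784, -0.1847]], R = [[4.6904, 0.2132, -2.1320], [0.0000, 5.0946, -0.4996], [0.0000, 0.0000, 5.4042]]

a_1 = (-4, 1, 1, -2); ‖a_1‖ = 4.6904, so e_1 = (-0.8528, 0.2132, 0.2132, -0.4264).
e_1·a_2 = (-0.8528)·0 + 0.2132·3 + 0.2132·(-4) + (-0.4264)·(-1) = 0.2132.
u_2 = a_2 − 0.2132·e_1 = (0.1818, 2.9545, -4.0455, -0.9091).
‖u_2‖ = 5.0946, so e_2 = (0.0357, 0.5799, -0.7941, -0.1784).
e_1·a_3 = (-0.8528)·4 + 0.2132·3 + 0.2132·3 + (-0.4264)·0 = -2.1320; e_2·a_3 = 0.0357·4 + 0.5799·3 + (-0.7941)·3 + (-0.1784)·0 = -0.4996.
u_3 = a_3 + 2.1320·e_1 + 0.4996·e_2 = (2.1996, 3.7443, 3.0578, -0.9982).
‖u_3‖ = 5.4042, so e_3 = (0.4070, 0.6929, 0.5658, -0.1847).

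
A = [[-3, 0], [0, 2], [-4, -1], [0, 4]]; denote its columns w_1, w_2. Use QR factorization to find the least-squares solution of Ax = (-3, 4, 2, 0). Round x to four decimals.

q_1 = w_1/‖w_1‖ = (-3, 0, -4, 0)/5.0000 = (-0.6000, 0.0000, -0.8000, 0.0000).
r_{12} = q_1·w_2 = 0.8000.
u_2 = w_2 − 0.8000·q_1 = (0.4800, 2.0000, -0.3600, 4.0000).
‖u_2‖ = 4.5122, so q_2 = (0.1064, 0.4432, -0.0798, 0.8865).
Qᵀb = (0.2000, 1.2943).
Back-substitute: x_2 = 1.2943/4.5122 = 0.2868.
x_1 = (0.2000 − 0.8000·0.2868)/5.0000 = -0.0059.

x = (-0.0059, 0.2868)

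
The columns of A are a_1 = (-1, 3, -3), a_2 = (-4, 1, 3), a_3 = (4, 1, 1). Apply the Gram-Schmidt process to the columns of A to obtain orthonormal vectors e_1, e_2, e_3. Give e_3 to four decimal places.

e_3 = (0.5421, 0.6776, 0.4969)

a_1 = (-1, 3, -3); ‖a_1‖ = 4.3589, so e_1 = (-0.2294, 0.6882, -0.6882).
e_1·a_2 = (-0.2294)·(-4) + 0.6882·1 + (-0.6882)·3 = -0.4588.
u_2 = a_2 + 0.4588·e_1 = (-4.1053, 1.3158, 2.6842).
‖u_2‖ = 5.0783, so e_2 = (-0.8084, 0.2591, 0.5286).
e_1·a_3 = (-0.2294)·4 + 0.6882·1 + (-0.6882)·1 = -0.9177; e_2·a_3 = (-0.8084)·4 + 0.2591·1 + 0.5286·1 = -2.4459.
u_3 = a_3 + 0.9177·e_1 + 2.4459·e_2 = (1.8122, 2.2653, 1.6612).
‖u_3‖ = 3.3430, so e_3 = (0.5421, 0.6776, 0.4969).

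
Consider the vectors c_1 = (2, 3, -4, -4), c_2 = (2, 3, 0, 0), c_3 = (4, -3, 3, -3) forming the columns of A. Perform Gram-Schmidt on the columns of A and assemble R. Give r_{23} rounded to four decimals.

e_1 = c_1/‖c_1‖ = (2, 3, -4, -4)/6.7082 = (0.2981, 0.4472, -0.5963, -0.5963).
r_{12} = e_1·c_2 = 1.9379.
u_2 = c_2 − 1.9379·e_1 = (1.4222, 2.1333, 1.1556, 1.1556).
‖u_2‖ = 3.0405, so e_2 = (0.4678, 0.7016, 0.3801, 0.3801).
r_{23} = e_2·c_3 = -0.2339.

r_{23} = -0.2339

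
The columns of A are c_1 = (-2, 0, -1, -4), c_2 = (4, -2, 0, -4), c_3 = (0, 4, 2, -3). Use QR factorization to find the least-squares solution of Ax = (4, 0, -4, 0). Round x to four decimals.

x = (-0.2719, 0.5333, -0.2557)

c_1 = (-2, 0, -1, -4); ‖c_1‖ = 4.5826, so e_1 = (-0.4364, 0.0000, -0.2182, -0.8729).
e_1·c_2 = (-0.4364)·4 + 0.0000·(-2) + (-0.2182)·0 + (-0.8729)·(-4) = 1.7457.
u_2 = c_2 − 1.7457·e_1 = (4.7619, -2.0000, 0.3810, -2.4762).
‖u_2‖ = 5.7404, so e_2 = (0.8295, -0.3484, 0.0664, -0.4314).
e_1·c_3 = (-0.4364)·0 + 0.0000·4 + (-0.2182)·2 + (-0.8729)·(-3) = 2.1822; e_2·c_3 = 0.8295·0 + (-0.3484)·4 + 0.0664·2 + (-0.4314)·(-3) = 0.0332.
u_3 = c_3 − 2.1822·e_1 − 0.0332·e_2 = (0.9249, 4.0116, 2.4740, -1.0809).
‖u_3‖ = 4.9231, so e_3 = (0.1879, 0.8148, 0.5025, -0.2196).
Qᵀb = (-0.8729, 3.0527, -1.2587).
Back-substitute: x_3 = -1.2587/4.9231 = -0.2557.
x_2 = (3.0527 − 0.0332·(-0.2557))/5.7404 = 0.5333.
x_1 = (-0.8729 − 1.7457·0.5333 − 2.1822·(-0.2557))/4.5826 = -0.2719.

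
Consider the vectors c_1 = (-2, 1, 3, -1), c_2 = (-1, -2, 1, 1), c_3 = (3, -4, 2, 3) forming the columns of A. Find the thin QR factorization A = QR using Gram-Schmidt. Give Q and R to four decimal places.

c_1 = (-2, 1, 3, -1); ‖c_1‖ = 3.8730, so q_1 = (-0.5164, 0.2582, 0.7746, -0.2582).
q_1·c_2 = (-0.5164)·(-1) + 0.2582·(-2) + 0.7746·1 + (-0.2582)·1 = 0.5164.
u_2 = c_2 − 0.5164·q_1 = (-0.7333, -2.1333, 0.6000, 1.1333).
‖u_2‖ = 2.5949, so q_2 = (-0.2826, -0.8221, 0.2312, 0.4368).
q_1·c_3 = (-0.5164)·3 + 0.2582·(-4) + 0.7746·2 + (-0.2582)·3 = -1.8074; q_2·c_3 = (-0.2826)·3 + (-0.8221)·(-4) + 0.2312·2 + 0.4368·3 = 4.2134.
u_3 = c_3 + 1.8074·q_1 − 4.2134·q_2 = (3.2574, -0.0693, 2.4257, 0.6931).
‖u_3‖ = 4.1207, so q_3 = (0.7905, -0.0168, 0.5887, 0.1682).

Q = [[-0.5164, -0.2826, 0.7905], [0.2582, -0.8221, -0.0168], [0.7746, 0.2312, 0.5887], [-0.2582, 0.4368, 0.1682]], R = [[3.8730, 0.5164, -1.8074], [0.0000, 2.5949, 4.2134], [0.0000, 0.0000, 4.1207]]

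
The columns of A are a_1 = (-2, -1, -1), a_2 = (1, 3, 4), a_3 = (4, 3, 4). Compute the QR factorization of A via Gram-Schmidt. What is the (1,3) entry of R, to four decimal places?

r_{13} = -6.1237

a_1 = (-2, -1, -1); ‖a_1‖ = 2.4495, so q_1 = (-0.8165, -0.4082, -0.4082).
r_{13} = q_1·a_3 = -6.1237.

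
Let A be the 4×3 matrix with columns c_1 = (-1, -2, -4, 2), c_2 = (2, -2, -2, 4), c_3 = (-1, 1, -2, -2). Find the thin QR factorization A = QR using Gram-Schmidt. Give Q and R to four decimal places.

Q = [[-0.2000, 0.7014, 0.5746], [-0.4000, -0.1444, 0.5171], [-0.8000, 0.2269, -0.5554], [0.4000, 0.6601, -0.3064]], R = [[5.0000, 3.6000, 0.6000], [0.0000, 3.8781, -2.6198], [0.0000, 0.0000, 1.6663]]

q_1 = c_1/‖c_1‖ = (-1, -2, -4, 2)/5.0000 = (-0.2000, -0.4000, -0.8000, 0.4000).
r_{12} = q_1·c_2 = 3.6000.
u_2 = c_2 − 3.6000·q_1 = (2.7200, -0.5600, 0.8800, 2.5600).
‖u_2‖ = 3.8781, so q_2 = (0.7014, -0.1444, 0.2269, 0.6601).
r_{13} = q_1·c_3 = 0.6000; r_{23} = q_2·c_3 = -2.6198.
u_3 = c_3 − 0.6000·q_1 + 2.6198·q_2 = (0.9574, 0.8617, -0.9255, -0.5106).
‖u_3‖ = 1.6663, so q_3 = (0.5746, 0.5171, -0.5554, -0.3064).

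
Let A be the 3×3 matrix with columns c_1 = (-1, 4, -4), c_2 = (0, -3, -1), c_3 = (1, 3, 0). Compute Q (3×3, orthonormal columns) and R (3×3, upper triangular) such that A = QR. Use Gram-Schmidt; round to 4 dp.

Q = [[-0.1741, -0.0854, 0.9810], [0.6963, -0.7151, 0.0613], [-0.6963, -0.6938, -0.1839]], R = [[5.7446, -1.3926, 1.9149], [0.0000, 2.8391, -2.2307], [0.0000, 0.0000, 1.1650]]

c_1 = (-1, 4, -4); ‖c_1‖ = 5.7446, so q_1 = (-0.1741, 0.6963, -0.6963).
q_1·c_2 = (-0.1741)·0 + 0.6963·(-3) + (-0.6963)·(-1) = -1.3926.
u_2 = c_2 + 1.3926·q_1 = (-0.2424, -2.0303, -1.9697).
‖u_2‖ = 2.8391, so q_2 = (-0.0854, -0.7151, -0.6938).
q_1·c_3 = (-0.1741)·1 + 0.6963·3 + (-0.6963)·0 = 1.9149; q_2·c_3 = (-0.0854)·1 + (-0.7151)·3 + (-0.6938)·0 = -2.2307.
u_3 = c_3 − 1.9149·q_1 + 2.2307·q_2 = (1.1429, 0.0714, -0.2143).
‖u_3‖ = 1.1650, so q_3 = (0.9810, 0.0613, -0.1839).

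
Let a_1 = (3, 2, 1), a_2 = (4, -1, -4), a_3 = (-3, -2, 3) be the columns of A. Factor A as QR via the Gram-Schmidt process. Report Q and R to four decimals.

a_1 = (3, 2, 1); ‖a_1‖ = 3.7417, so e_1 = (0.8018, 0.5345, 0.2673).
e_1·a_2 = 0.8018·4 + 0.5345·(-1) + 0.2673·(-4) = 1.6036.
u_2 = a_2 − 1.6036·e_1 = (2.7143, -1.8571, -4.4286).
‖u_2‖ = 5.5162, so e_2 = (0.4921, -0.3367, -0.8028).
e_1·a_3 = 0.8018·(-3) + 0.5345·(-2) + 0.2673·3 = -2.6726; e_2·a_3 = 0.4921·(-3) + (-0.3367)·(-2) + (-0.8028)·3 = -3.2113.
u_3 = a_3 + 2.6726·e_1 + 3.2113·e_2 = (0.7230, -1.6526, 1.1362).
‖u_3‖ = 2.1318, so e_3 = (0.3392, -0.7752, 0.5330).

Q = [[0.8018, 0.4921, 0.3392], [0.5345, -0.3367, -0.7752], [0.2673, -0.8028, 0.5330]], R = [[3.7417, 1.6036, -2.6726], [0.0000, 5.5162, -3.2113], [0.0000, 0.0000, 2.1318]]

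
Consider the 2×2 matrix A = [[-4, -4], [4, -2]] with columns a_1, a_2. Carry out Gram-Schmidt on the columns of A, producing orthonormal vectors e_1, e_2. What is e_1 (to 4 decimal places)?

e_1 = (-0.7071, 0.7071)

e_1 = a_1/‖a_1‖ = (-4, 4)/5.6569 = (-0.7071, 0.7071).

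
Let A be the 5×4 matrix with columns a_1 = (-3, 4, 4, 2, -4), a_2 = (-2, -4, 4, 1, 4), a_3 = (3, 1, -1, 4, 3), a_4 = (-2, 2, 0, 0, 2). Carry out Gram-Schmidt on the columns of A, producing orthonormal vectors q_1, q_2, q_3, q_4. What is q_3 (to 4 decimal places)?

a_1 = (-3, 4, 4, 2, -4); ‖a_1‖ = 7.8102, so q_1 = (-0.3841, 0.5121, 0.5121, 0.2561, -0.5121).
q_1·a_2 = (-0.3841)·(-2) + 0.5121·(-4) + 0.5121·4 + 0.2561·1 + (-0.5121)·4 = -1.0243.
u_2 = a_2 + 1.0243·q_1 = (-2.3934, -3.4754, 4.5246, 1.2623, 3.4754).
‖u_2‖ = 7.2077, so q_2 = (-0.3321, -0.4822, 0.6277, 0.1751, 0.4822).
q_1·a_3 = (-0.3841)·3 + 0.5121·1 + 0.5121·(-1) + 0.2561·4 + (-0.5121)·3 = -1.6645; q_2·a_3 = (-0.3321)·3 + (-0.4822)·1 + 0.6277·(-1) + 0.1751·4 + 0.4822·3 = 0.0409.
u_3 = a_3 + 1.6645·q_1 − 0.0409·q_2 = (2.3743, 1.8722, -0.1732, 4.4191, 2.1278).
‖u_3‖ = 5.7644, so q_3 = (0.4119, 0.3248, -0.0301, 0.7666, 0.3691).

q_3 = (0.4119, 0.3248, -0.0301, 0.7666, 0.3691)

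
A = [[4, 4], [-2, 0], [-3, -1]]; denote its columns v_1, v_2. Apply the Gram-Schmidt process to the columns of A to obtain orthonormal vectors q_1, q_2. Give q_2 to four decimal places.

q_2 = (0.6465, 0.6142, 0.4526)

q_1 = v_1/‖v_1‖ = (4, -2, -3)/5.3852 = (0.7428, -0.3714, -0.5571).
r_{12} = q_1·v_2 = 3.5282.
u_2 = v_2 − 3.5282·q_1 = (1.3793, 1.3103, 0.9655).
‖u_2‖ = 2.1335, so q_2 = (0.6465, 0.6142, 0.4526).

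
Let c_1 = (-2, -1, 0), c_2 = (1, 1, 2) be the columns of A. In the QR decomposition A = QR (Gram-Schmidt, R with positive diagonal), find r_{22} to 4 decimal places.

r_{22} = 2.0494

c_1 = (-2, -1, 0); ‖c_1‖ = 2.2361, so q_1 = (-0.8944, -0.4472, 0.0000).
q_1·c_2 = (-0.8944)·1 + (-0.4472)·1 + 0.0000·2 = -1.3416.
u_2 = c_2 + 1.3416·q_1 = (-0.2000, 0.4000, 2.0000).
r_{22} = ‖u_2‖ = 2.0494.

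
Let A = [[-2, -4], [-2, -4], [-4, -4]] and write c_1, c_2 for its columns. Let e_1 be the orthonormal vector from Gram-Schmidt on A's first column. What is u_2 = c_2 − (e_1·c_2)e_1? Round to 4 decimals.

u_2 = (-1.3333, -1.3333, 1.3333)

c_1 = (-2, -2, -4); ‖c_1‖ = 4.8990, so e_1 = (-0.4082, -0.4082, -0.8165).
e_1·c_2 = (-0.4082)·(-4) + (-0.4082)·(-4) + (-0.8165)·(-4) = 6.5320.
u_2 = c_2 − 6.5320·e_1 = (-1.3333, -1.3333, 1.3333).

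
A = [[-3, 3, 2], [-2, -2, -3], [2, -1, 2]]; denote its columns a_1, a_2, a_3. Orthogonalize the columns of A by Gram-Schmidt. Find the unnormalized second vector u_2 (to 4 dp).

e_1 = a_1/‖a_1‖ = (-3, -2, 2)/4.1231 = (-0.7276, -0.4851, 0.4851).
r_{12} = e_1·a_2 = -1.6977.
u_2 = a_2 + 1.6977·e_1 = (1.7647, -2.8235, -0.1765).

u_2 = (1.7647, -2.8235, -0.1765)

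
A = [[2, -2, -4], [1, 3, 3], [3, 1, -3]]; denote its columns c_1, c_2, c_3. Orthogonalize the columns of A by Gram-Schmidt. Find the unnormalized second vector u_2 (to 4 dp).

c_1 = (2, 1, 3); ‖c_1‖ = 3.7417, so q_1 = (0.5345, 0.2673, 0.8018).
q_1·c_2 = 0.5345·(-2) + 0.2673·3 + 0.8018·1 = 0.5345.
u_2 = c_2 − 0.5345·q_1 = (-2.2857, 2.8571, 0.5714).

u_2 = (-2.2857, 2.8571, 0.5714)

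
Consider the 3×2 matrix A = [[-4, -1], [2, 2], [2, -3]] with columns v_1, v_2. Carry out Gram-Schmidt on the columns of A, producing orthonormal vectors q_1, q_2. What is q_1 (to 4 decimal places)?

q_1 = v_1/‖v_1‖ = (-4, 2, 2)/4.8990 = (-0.8165, 0.4082, 0.4082).

q_1 = (-0.8165, 0.4082, 0.4082)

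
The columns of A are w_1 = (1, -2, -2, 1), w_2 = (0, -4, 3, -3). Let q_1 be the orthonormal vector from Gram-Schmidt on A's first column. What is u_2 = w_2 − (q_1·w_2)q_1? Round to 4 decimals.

u_2 = (0.1000, -4.2000, 2.8000, -2.9000)

w_1 = (1, -2, -2, 1); ‖w_1‖ = 3.1623, so q_1 = (0.3162, -0.6325, -0.6325, 0.3162).
q_1·w_2 = 0.3162·0 + (-0.6325)·(-4) + (-0.6325)·3 + 0.3162·(-3) = -0.3162.
u_2 = w_2 + 0.3162·q_1 = (0.1000, -4.2000, 2.8000, -2.9000).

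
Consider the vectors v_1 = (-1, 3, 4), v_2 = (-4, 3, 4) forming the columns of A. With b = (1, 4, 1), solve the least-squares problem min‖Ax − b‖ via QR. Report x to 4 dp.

e_1 = v_1/‖v_1‖ = (-1, 3, 4)/5.0990 = (-0.1961, 0.5883, 0.7845).
r_{12} = e_1·v_2 = 5.6874.
u_2 = v_2 − 5.6874·e_1 = (-2.8846, -0.3462, -0.4615).
‖u_2‖ = 2.9417, so e_2 = (-0.9806, -0.1177, -0.1569).
Qᵀb = (2.9417, -1.6082).
Back-substitute: x_2 = -1.6082/2.9417 = -0.5467.
x_1 = (2.9417 − 5.6874·(-0.5467))/5.0990 = 1.1867.

x = (1.1867, -0.5467)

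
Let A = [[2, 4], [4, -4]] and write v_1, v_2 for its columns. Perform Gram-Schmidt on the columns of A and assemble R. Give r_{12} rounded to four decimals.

r_{12} = -1.7889

e_1 = v_1/‖v_1‖ = (2, 4)/4.4721 = (0.4472, 0.8944).
r_{12} = e_1·v_2 = -1.7889.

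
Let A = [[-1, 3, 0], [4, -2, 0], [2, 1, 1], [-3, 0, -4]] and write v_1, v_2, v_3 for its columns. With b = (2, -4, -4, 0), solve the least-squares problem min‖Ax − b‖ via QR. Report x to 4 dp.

v_1 = (-1, 4, 2, -3); ‖v_1‖ = 5.4772, so q_1 = (-0.1826, 0.7303, 0.3651, -0.5477).
q_1·v_2 = (-0.1826)·3 + 0.7303·(-2) + 0.3651·1 + (-0.5477)·0 = -1.6432.
u_2 = v_2 + 1.6432·q_1 = (2.7000, -0.8000, 1.6000, -0.9000).
‖u_2‖ = 3.3615, so q_2 = (0.8032, -0.2380, 0.4760, -0.2677).
q_1·v_3 = (-0.1826)·0 + 0.7303·0 + 0.3651·1 + (-0.5477)·(-4) = 2.5560; q_2·v_3 = 0.8032·0 + (-0.2380)·0 + 0.4760·1 + (-0.2677)·(-4) = 1.5469.
u_3 = v_3 − 2.5560·q_1 − 1.5469·q_2 = (-0.7758, -1.4985, -0.6696, -2.1858).
‖u_3‖ = 2.8414, so q_3 = (-0.2730, -0.5274, -0.2357, -0.7693).
Qᵀb = (-4.7469, 0.6545, 2.5061).
Back-substitute: x_3 = 2.5061/2.8414 = 0.8820.
x_2 = (0.6545 − 1.5469·0.8820)/3.3615 = -0.2112.
x_1 = (-4.7469 + 1.6432·(-0.2112) − 2.5560·0.8820)/5.4772 = -1.3416.

x = (-1.3416, -0.2112, 0.8820)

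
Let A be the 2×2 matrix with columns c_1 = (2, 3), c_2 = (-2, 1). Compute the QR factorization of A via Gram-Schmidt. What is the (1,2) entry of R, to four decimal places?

c_1 = (2, 3); ‖c_1‖ = 3.6056, so e_1 = (0.5547, 0.8321).
r_{12} = e_1·c_2 = -0.2774.

r_{12} = -0.2774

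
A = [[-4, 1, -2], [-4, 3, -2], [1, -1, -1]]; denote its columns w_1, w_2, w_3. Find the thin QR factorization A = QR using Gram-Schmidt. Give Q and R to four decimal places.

Q = [[-0.6963, -0.7083, 0.1162], [-0.6963, 0.6273, -0.3487], [0.1741, -0.3238, -0.9300]], R = [[5.7446, -2.9593, 2.6112], [0.0000, 1.4975, 0.4857], [0.0000, 0.0000, 1.3950]]

w_1 = (-4, -4, 1); ‖w_1‖ = 5.7446, so e_1 = (-0.6963, -0.6963, 0.1741).
e_1·w_2 = (-0.6963)·1 + (-0.6963)·3 + 0.1741·(-1) = -2.9593.
u_2 = w_2 + 2.9593·e_1 = (-1.0606, 0.9394, -0.4848).
‖u_2‖ = 1.4975, so e_2 = (-0.7083, 0.6273, -0.3238).
e_1·w_3 = (-0.6963)·(-2) + (-0.6963)·(-2) + 0.1741·(-1) = 2.6112; e_2·w_3 = (-0.7083)·(-2) + 0.6273·(-2) + (-0.3238)·(-1) = 0.4857.
u_3 = w_3 − 2.6112·e_1 − 0.4857·e_2 = (0.1622, -0.4865, -1.2973).
‖u_3‖ = 1.3950, so e_3 = (0.1162, -0.3487, -0.9300).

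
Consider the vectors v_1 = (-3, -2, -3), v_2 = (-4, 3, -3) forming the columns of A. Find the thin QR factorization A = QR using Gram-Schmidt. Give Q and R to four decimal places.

Q = [[-0.6396, -0.4009], [-0.4264, 0.8950], [-0.6396, -0.1958]], R = [[4.6904, 3.1980], [0.0000, 4.8757]]

v_1 = (-3, -2, -3); ‖v_1‖ = 4.6904, so q_1 = (-0.6396, -0.4264, -0.6396).
q_1·v_2 = (-0.6396)·(-4) + (-0.4264)·3 + (-0.6396)·(-3) = 3.1980.
u_2 = v_2 − 3.1980·q_1 = (-1.9545, 4.3636, -0.9545).
‖u_2‖ = 4.8757, so q_2 = (-0.4009, 0.8950, -0.1958).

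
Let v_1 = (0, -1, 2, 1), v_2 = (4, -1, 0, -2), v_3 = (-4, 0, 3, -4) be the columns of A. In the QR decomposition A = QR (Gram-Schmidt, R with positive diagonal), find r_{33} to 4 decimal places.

r_{33} = 6.1247

e_1 = v_1/‖v_1‖ = (0, -1, 2, 1)/2.4495 = (0.0000, -0.4082, 0.8165, 0.4082).
r_{12} = e_1·v_2 = -0.4082.
u_2 = v_2 + 0.4082·e_1 = (4.0000, -1.1667, 0.3333, -1.8333).
‖u_2‖ = 4.5644, so e_2 = (0.8764, -0.2556, 0.0730, -0.4017).
r_{13} = e_1·v_3 = 0.8165; r_{23} = e_2·v_3 = -1.6797.
u_3 = v_3 − 0.8165·e_1 + 1.6797·e_2 = (-2.5280, -0.0960, 2.4560, -5.0080).
r_{33} = ‖u_3‖ = 6.1247.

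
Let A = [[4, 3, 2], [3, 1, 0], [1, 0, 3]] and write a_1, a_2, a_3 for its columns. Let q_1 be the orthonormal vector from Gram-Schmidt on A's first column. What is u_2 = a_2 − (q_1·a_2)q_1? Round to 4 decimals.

u_2 = (0.6923, -0.7308, -0.5769)

a_1 = (4, 3, 1); ‖a_1‖ = 5.0990, so q_1 = (0.7845, 0.5883, 0.1961).
q_1·a_2 = 0.7845·3 + 0.5883·1 + 0.1961·0 = 2.9417.
u_2 = a_2 − 2.9417·q_1 = (0.6923, -0.7308, -0.5769).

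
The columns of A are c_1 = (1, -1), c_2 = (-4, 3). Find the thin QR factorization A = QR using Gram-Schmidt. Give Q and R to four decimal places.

Q = [[0.7071, -0.7071], [-0.7071, -0.7071]], R = [[1.4142, -4.9497], [0.0000, 0.7071]]

c_1 = (1, -1); ‖c_1‖ = 1.4142, so e_1 = (0.7071, -0.7071).
e_1·c_2 = 0.7071·(-4) + (-0.7071)·3 = -4.9497.
u_2 = c_2 + 4.9497·e_1 = (-0.5000, -0.5000).
‖u_2‖ = 0.7071, so e_2 = (-0.7071, -0.7071).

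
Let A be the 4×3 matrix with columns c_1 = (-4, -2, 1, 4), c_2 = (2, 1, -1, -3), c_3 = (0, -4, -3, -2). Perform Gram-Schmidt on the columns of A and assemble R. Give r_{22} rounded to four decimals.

r_{22} = 0.8383

c_1 = (-4, -2, 1, 4); ‖c_1‖ = 6.0828, so e_1 = (-0.6576, -0.3288, 0.1644, 0.6576).
e_1·c_2 = (-0.6576)·2 + (-0.3288)·1 + 0.1644·(-1) + 0.6576·(-3) = -3.7812.
u_2 = c_2 + 3.7812·e_1 = (-0.4865, -0.2432, -0.3784, -0.5135).
r_{22} = ‖u_2‖ = 0.8383.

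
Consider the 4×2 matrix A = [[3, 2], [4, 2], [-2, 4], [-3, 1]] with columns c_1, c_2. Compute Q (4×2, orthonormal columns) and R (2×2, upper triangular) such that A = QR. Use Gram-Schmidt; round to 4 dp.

Q = [[0.4867, 0.3543], [0.6489, 0.3384], [-0.3244, 0.8355], [-0.4867, 0.2485]], R = [[6.1644, 0.4867], [0.0000, 4.9763]]

c_1 = (3, 4, -2, -3); ‖c_1‖ = 6.1644, so e_1 = (0.4867, 0.6489, -0.3244, -0.4867).
e_1·c_2 = 0.4867·2 + 0.6489·2 + (-0.3244)·4 + (-0.4867)·1 = 0.4867.
u_2 = c_2 − 0.4867·e_1 = (1.7632, 1.6842, 4.1579, 1.2368).
‖u_2‖ = 4.9763, so e_2 = (0.3543, 0.3384, 0.8355, 0.2485).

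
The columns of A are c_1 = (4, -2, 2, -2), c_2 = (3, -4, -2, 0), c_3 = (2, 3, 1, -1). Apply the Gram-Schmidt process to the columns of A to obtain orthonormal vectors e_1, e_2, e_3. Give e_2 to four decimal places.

e_2 = (0.1603, -0.6412, -0.7053, 0.2565)

c_1 = (4, -2, 2, -2); ‖c_1‖ = 5.2915, so e_1 = (0.7559, -0.3780, 0.3780, -0.3780).
e_1·c_2 = 0.7559·3 + (-0.3780)·(-4) + 0.3780·(-2) + (-0.3780)·0 = 3.0237.
u_2 = c_2 − 3.0237·e_1 = (0.7143, -2.8571, -3.1429, 1.1429).
‖u_2‖ = 4.4561, so e_2 = (0.1603, -0.6412, -0.7053, 0.2565).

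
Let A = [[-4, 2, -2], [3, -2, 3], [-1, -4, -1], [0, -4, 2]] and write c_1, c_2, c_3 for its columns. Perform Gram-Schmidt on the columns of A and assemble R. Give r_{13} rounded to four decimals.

r_{13} = 3.5301

e_1 = c_1/‖c_1‖ = (-4, 3, -1, 0)/5.0990 = (-0.7845, 0.5883, -0.1961, 0.0000).
r_{13} = e_1·c_3 = 3.5301.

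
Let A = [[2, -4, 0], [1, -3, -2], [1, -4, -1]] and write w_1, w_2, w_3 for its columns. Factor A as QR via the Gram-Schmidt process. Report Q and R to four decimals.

Q = [[0.8165, 0.5345, 0.2182], [0.4082, -0.2673, -0.8729], [0.4082, -0.8018, 0.4364]], R = [[2.4495, -6.1237, -1.2247], [0.0000, 1.8708, 1.3363], [0.0000, 0.0000, 1.3093]]

w_1 = (2, 1, 1); ‖w_1‖ = 2.4495, so q_1 = (0.8165, 0.4082, 0.4082).
q_1·w_2 = 0.8165·(-4) + 0.4082·(-3) + 0.4082·(-4) = -6.1237.
u_2 = w_2 + 6.1237·q_1 = (1.0000, -0.5000, -1.5000).
‖u_2‖ = 1.8708, so q_2 = (0.5345, -0.2673, -0.8018).
q_1·w_3 = 0.8165·0 + 0.4082·(-2) + 0.4082·(-1) = -1.2247; q_2·w_3 = 0.5345·0 + (-0.2673)·(-2) + (-0.8018)·(-1) = 1.3363.
u_3 = w_3 + 1.2247·q_1 − 1.3363·q_2 = (0.2857, -1.1429, 0.5714).
‖u_3‖ = 1.3093, so q_3 = (0.2182, -0.8729, 0.4364).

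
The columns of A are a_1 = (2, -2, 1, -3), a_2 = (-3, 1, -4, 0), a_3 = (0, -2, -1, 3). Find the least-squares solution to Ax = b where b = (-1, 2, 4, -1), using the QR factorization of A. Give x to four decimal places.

x = (-0.7358, -0.6855, -1.0031)

a_1 = (2, -2, 1, -3); ‖a_1‖ = 4.2426, so e_1 = (0.4714, -0.4714, 0.2357, -0.7071).
e_1·a_2 = 0.4714·(-3) + (-0.4714)·1 + 0.2357·(-4) + (-0.7071)·0 = -2.8284.
u_2 = a_2 + 2.8284·e_1 = (-1.6667, -0.3333, -3.3333, -2.0000).
‖u_2‖ = 4.2426, so e_2 = (-0.3928, -0.0786, -0.7857, -0.4714).
e_1·a_3 = 0.4714·0 + (-0.4714)·(-2) + 0.2357·(-1) + (-0.7071)·3 = -1.4142; e_2·a_3 = (-0.3928)·0 + (-0.0786)·(-2) + (-0.7857)·(-1) + (-0.4714)·3 = -0.4714.
u_3 = a_3 + 1.4142·e_1 + 0.4714·e_2 = (0.4815, -2.7037, -1.0370, 1.7778).
‖u_3‖ = 3.4319, so e_3 = (0.1403, -0.7878, -0.3022, 0.5180).
Qᵀb = (0.2357, -2.4356, -3.4427).
Back-substitute: x_3 = -3.4427/3.4319 = -1.0031.
x_2 = (-2.4356 + 0.4714·(-1.0031))/4.2426 = -0.6855.
x_1 = (0.2357 + 2.8284·(-0.6855) + 1.4142·(-1.0031))/4.2426 = -0.7358.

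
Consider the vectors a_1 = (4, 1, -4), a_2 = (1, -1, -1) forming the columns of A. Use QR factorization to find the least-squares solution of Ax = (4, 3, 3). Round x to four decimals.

e_1 = a_1/‖a_1‖ = (4, 1, -4)/5.7446 = (0.6963, 0.1741, -0.6963).
r_{12} = e_1·a_2 = 1.2185.
u_2 = a_2 − 1.2185·e_1 = (0.1515, -1.2121, -0.1515).
‖u_2‖ = 1.2309, so e_2 = (0.1231, -0.9847, -0.1231).
Qᵀb = (1.2185, -2.8311).
Back-substitute: x_2 = -2.8311/1.2309 = -2.3000.
x_1 = (1.2185 − 1.2185·(-2.3000))/5.7446 = 0.7000.

x = (0.7000, -2.3000)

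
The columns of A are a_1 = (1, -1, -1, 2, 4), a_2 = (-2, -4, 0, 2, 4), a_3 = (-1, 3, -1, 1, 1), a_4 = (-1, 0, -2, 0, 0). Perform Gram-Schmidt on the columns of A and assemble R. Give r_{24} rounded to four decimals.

r_{24} = 0.2397

a_1 = (1, -1, -1, 2, 4); ‖a_1‖ = 4.7958, so q_1 = (0.2085, -0.2085, -0.2085, 0.4170, 0.8341).
q_1·a_2 = 0.2085·(-2) + (-0.2085)·(-4) + (-0.2085)·0 + 0.4170·2 + 0.8341·4 = 4.5873.
u_2 = a_2 − 4.5873·q_1 = (-2.9565, -3.0435, 0.9565, 0.0870, 0.1739).
‖u_2‖ = 4.3539, so q_2 = (-0.6790, -0.6990, 0.2197, 0.0200, 0.0399).
r_{24} = q_2·a_4 = 0.2397.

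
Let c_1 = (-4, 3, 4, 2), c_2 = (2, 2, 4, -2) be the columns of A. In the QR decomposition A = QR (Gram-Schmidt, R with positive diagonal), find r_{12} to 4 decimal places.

c_1 = (-4, 3, 4, 2); ‖c_1‖ = 6.7082, so q_1 = (-0.5963, 0.4472, 0.5963, 0.2981).
r_{12} = q_1·c_2 = 1.4907.

r_{12} = 1.4907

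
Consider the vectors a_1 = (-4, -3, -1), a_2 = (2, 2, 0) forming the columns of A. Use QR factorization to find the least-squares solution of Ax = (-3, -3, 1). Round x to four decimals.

a_1 = (-4, -3, -1); ‖a_1‖ = 5.0990, so e_1 = (-0.7845, -0.5883, -0.1961).
e_1·a_2 = (-0.7845)·2 + (-0.5883)·2 + (-0.1961)·0 = -2.7456.
u_2 = a_2 + 2.7456·e_1 = (-0.1538, 0.3846, -0.5385).
‖u_2‖ = 0.6794, so e_2 = (-0.2265, 0.5661, -0.7926).
Qᵀb = (3.9223, -1.8116).
Back-substitute: x_2 = -1.8116/0.6794 = -2.6667.
x_1 = (3.9223 + 2.7456·(-2.6667))/5.0990 = -0.6667.

x = (-0.6667, -2.6667)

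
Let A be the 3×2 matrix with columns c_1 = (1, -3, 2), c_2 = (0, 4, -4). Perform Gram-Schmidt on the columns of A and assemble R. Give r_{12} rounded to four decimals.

r_{12} = -5.3452

c_1 = (1, -3, 2); ‖c_1‖ = 3.7417, so q_1 = (0.2673, -0.8018, 0.5345).
r_{12} = q_1·c_2 = -5.3452.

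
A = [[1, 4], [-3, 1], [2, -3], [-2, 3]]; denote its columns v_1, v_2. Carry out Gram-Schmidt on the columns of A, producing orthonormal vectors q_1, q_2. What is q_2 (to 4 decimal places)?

q_1 = v_1/‖v_1‖ = (1, -3, 2, -2)/4.2426 = (0.2357, -0.7071, 0.4714, -0.4714).
r_{12} = q_1·v_2 = -2.5927.
u_2 = v_2 + 2.5927·q_1 = (4.6111, -0.8333, -1.7778, 1.7778).
‖u_2‖ = 5.3177, so q_2 = (0.8671, -0.1567, -0.3343, 0.3343).

q_2 = (0.8671, -0.1567, -0.3343, 0.3343)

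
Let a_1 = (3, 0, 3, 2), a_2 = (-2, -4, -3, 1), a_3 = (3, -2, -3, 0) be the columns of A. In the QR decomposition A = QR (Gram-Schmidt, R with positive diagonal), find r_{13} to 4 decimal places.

a_1 = (3, 0, 3, 2); ‖a_1‖ = 4.6904, so e_1 = (0.6396, 0.0000, 0.6396, 0.4264).
r_{13} = e_1·a_3 = 0.0000.

r_{13} = 0.0000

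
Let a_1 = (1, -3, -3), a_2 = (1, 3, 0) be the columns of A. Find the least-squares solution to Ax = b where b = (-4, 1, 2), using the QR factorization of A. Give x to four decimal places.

a_1 = (1, -3, -3); ‖a_1‖ = 4.3589, so e_1 = (0.2294, -0.6882, -0.6882).
e_1·a_2 = 0.2294·1 + (-0.6882)·3 + (-0.6882)·0 = -1.8353.
u_2 = a_2 + 1.8353·e_1 = (1.4211, 1.7368, -1.2632).
‖u_2‖ = 2.5752, so e_2 = (0.5518, 0.6745, -0.4905).
Qᵀb = (-2.9824, -2.5139).
Back-substitute: x_2 = -2.5139/2.5752 = -0.9762.
x_1 = (-2.9824 + 1.8353·(-0.9762))/4.3589 = -1.0952.

x = (-1.0952, -0.9762)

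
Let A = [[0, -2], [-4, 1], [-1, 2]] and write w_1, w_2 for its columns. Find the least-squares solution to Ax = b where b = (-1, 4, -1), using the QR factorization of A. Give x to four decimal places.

x = (-0.9487, -0.1880)

w_1 = (0, -4, -1); ‖w_1‖ = 4.1231, so e_1 = (0.0000, -0.9701, -0.2425).
e_1·w_2 = 0.0000·(-2) + (-0.9701)·1 + (-0.2425)·2 = -1.4552.
u_2 = w_2 + 1.4552·e_1 = (-2.0000, -0.4118, 1.6471).
‖u_2‖ = 2.6234, so e_2 = (-0.7624, -0.1570, 0.6278).
Qᵀb = (-3.6380, -0.4933).
Back-substitute: x_2 = -0.4933/2.6234 = -0.1880.
x_1 = (-3.6380 + 1.4552·(-0.1880))/4.1231 = -0.9487.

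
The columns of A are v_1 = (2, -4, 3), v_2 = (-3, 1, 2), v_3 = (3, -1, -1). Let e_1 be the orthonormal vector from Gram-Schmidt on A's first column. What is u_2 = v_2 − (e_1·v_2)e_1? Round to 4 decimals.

u_2 = (-2.7241, 0.4483, 2.4138)

e_1 = v_1/‖v_1‖ = (2, -4, 3)/5.3852 = (0.3714, -0.7428, 0.5571).
r_{12} = e_1·v_2 = -0.7428.
u_2 = v_2 + 0.7428·e_1 = (-2.7241, 0.4483, 2.4138).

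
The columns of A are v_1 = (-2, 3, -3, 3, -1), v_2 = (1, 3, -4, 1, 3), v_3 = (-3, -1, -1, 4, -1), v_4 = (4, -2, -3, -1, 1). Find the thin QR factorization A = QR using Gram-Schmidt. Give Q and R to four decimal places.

v_1 = (-2, 3, -3, 3, -1); ‖v_1‖ = 5.6569, so e_1 = (-0.3536, 0.5303, -0.5303, 0.5303, -0.1768).
e_1·v_2 = (-0.3536)·1 + 0.5303·3 + (-0.5303)·(-4) + 0.5303·1 + (-0.1768)·3 = 3.3588.
u_2 = v_2 − 3.3588·e_1 = (2.1875, 1.2188, -2.2188, -0.7812, 3.5938).
‖u_2‖ = 4.9718, so e_2 = (0.4400, 0.2451, -0.4463, -0.1571, 0.7228).
e_1·v_3 = (-0.3536)·(-3) + 0.5303·(-1) + (-0.5303)·(-1) + 0.5303·4 + (-0.1768)·(-1) = 3.3588; e_2·v_3 = 0.4400·(-3) + 0.2451·(-1) + (-0.4463)·(-1) + (-0.1571)·4 + 0.7228·(-1) = -2.4702.
u_3 = v_3 − 3.3588·e_1 + 2.4702·e_2 = (-0.7257, -2.1757, -0.3211, 1.8306, 1.3793).
‖u_3‖ = 3.2584, so e_3 = (-0.2227, -0.6677, -0.0986, 0.5618, 0.4233).
e_1·v_4 = (-0.3536)·4 + 0.5303·(-2) + (-0.5303)·(-3) + 0.5303·(-1) + (-0.1768)·1 = -1.5910; e_2·v_4 = 0.4400·4 + 0.2451·(-2) + (-0.4463)·(-3) + (-0.1571)·(-1) + 0.7228·1 = 3.4884; e_3·v_4 = (-0.2227)·4 + (-0.6677)·(-2) + (-0.0986)·(-3) + 0.5618·(-1) + 0.4233·1 = 0.6018.
u_4 = v_4 + 1.5910·e_1 − 3.4884·e_2 − 0.6018·e_3 = (2.0367, -1.6095, -2.2277, 0.0538, -2.0575).
‖u_4‖ = 3.9922, so e_4 = (0.5102, -0.4032, -0.5580, 0.0135, -0.5154).

Q = [[-0.3536, 0.4400, -0.2227, 0.5102], [0.5303, 0.2451, -0.6677, -0.4032], [-0.5303, -0.4463, -0.0986, -0.5580], [0.5303, -0.1571, 0.5618, 0.0135], [-0.1768, 0.7228, 0.4233, -0.5154]], R = [[5.6569, 3.3588, 3.3588, -1.5910], [0.0000, 4.9718, -2.4702, 3.4884], [0.0000, 0.0000, 3.2584, 0.6018], [0.0000, 0.0000, 0.0000, 3.9922]]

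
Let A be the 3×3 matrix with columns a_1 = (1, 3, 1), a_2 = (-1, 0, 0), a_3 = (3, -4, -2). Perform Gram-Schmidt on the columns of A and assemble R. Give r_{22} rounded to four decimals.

e_1 = a_1/‖a_1‖ = (1, 3, 1)/3.3166 = (0.3015, 0.9045, 0.3015).
r_{12} = e_1·a_2 = -0.3015.
u_2 = a_2 + 0.3015·e_1 = (-0.9091, 0.2727, 0.0909).
r_{22} = ‖u_2‖ = 0.9535.

r_{22} = 0.9535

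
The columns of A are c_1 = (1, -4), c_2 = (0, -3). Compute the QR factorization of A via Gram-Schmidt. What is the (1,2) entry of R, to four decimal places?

c_1 = (1, -4); ‖c_1‖ = 4.1231, so e_1 = (0.2425, -0.9701).
r_{12} = e_1·c_2 = 2.9104.

r_{12} = 2.9104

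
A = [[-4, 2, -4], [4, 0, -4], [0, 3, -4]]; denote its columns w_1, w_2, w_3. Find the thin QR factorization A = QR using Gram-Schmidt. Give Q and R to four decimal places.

Q = [[-0.7071, 0.3015, -0.6396], [0.7071, 0.3015, -0.6396], [0.0000, 0.9045, 0.4264]], R = [[5.6569, -1.4142, 0.0000], [0.0000, 3.3166, -6.0302], [0.0000, 0.0000, 3.4112]]

e_1 = w_1/‖w_1‖ = (-4, 4, 0)/5.6569 = (-0.7071, 0.7071, 0.0000).
r_{12} = e_1·w_2 = -1.4142.
u_2 = w_2 + 1.4142·e_1 = (1.0000, 1.0000, 3.0000).
‖u_2‖ = 3.3166, so e_2 = (0.3015, 0.3015, 0.9045).
r_{13} = e_1·w_3 = 0.0000; r_{23} = e_2·w_3 = -6.0302.
u_3 = w_3 + 0.0000·e_1 + 6.0302·e_2 = (-2.1818, -2.1818, 1.4545).
‖u_3‖ = 3.4112, so e_3 = (-0.6396, -0.6396, 0.4264).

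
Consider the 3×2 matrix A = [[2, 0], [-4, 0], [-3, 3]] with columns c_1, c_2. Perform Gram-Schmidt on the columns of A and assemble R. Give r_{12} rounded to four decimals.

r_{12} = -1.6713

e_1 = c_1/‖c_1‖ = (2, -4, -3)/5.3852 = (0.3714, -0.7428, -0.5571).
r_{12} = e_1·c_2 = -1.6713.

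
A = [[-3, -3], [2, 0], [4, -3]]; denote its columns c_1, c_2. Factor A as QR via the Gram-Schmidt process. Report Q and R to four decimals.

Q = [[-0.5571, -0.7871], [0.3714, 0.0492], [0.7428, -0.6149]], R = [[5.3852, -0.5571], [0.0000, 4.2059]]

q_1 = c_1/‖c_1‖ = (-3, 2, 4)/5.3852 = (-0.5571, 0.3714, 0.7428).
r_{12} = q_1·c_2 = -0.5571.
u_2 = c_2 + 0.5571·q_1 = (-3.3103, 0.2069, -2.5862).
‖u_2‖ = 4.2059, so q_2 = (-0.7871, 0.0492, -0.6149).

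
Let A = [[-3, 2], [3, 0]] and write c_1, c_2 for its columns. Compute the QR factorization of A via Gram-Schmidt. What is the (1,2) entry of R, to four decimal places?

r_{12} = -1.4142

e_1 = c_1/‖c_1‖ = (-3, 3)/4.2426 = (-0.7071, 0.7071).
r_{12} = e_1·c_2 = -1.4142.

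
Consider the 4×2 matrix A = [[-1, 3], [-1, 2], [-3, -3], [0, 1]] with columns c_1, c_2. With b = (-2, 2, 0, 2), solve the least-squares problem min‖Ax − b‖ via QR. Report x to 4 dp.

c_1 = (-1, -1, -3, 0); ‖c_1‖ = 3.3166, so e_1 = (-0.3015, -0.3015, -0.9045, 0.0000).
e_1·c_2 = (-0.3015)·3 + (-0.3015)·2 + (-0.9045)·(-3) + 0.0000·1 = 1.2060.
u_2 = c_2 − 1.2060·e_1 = (3.3636, 2.3636, -1.9091, 1.0000).
‖u_2‖ = 4.6417, so e_2 = (0.7247, 0.5092, -0.4113, 0.2154).
Qᵀb = (0.0000, 0.0000).
Back-substitute: x_2 = 0.0000/4.6417 = 0.0000.
x_1 = (0.0000 − 1.2060·0.0000)/3.3166 = 0.0000.

x = (0.0000, 0.0000)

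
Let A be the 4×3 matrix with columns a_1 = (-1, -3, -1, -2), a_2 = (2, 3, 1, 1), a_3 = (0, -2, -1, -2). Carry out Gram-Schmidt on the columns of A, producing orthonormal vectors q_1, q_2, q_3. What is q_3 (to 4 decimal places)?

q_1 = a_1/‖a_1‖ = (-1, -3, -1, -2)/3.8730 = (-0.2582, -0.7746, -0.2582, -0.5164).
r_{12} = q_1·a_2 = -3.6148.
u_2 = a_2 + 3.6148·q_1 = (1.0667, 0.2000, 0.0667, -0.8667).
‖u_2‖ = 1.3904, so q_2 = (0.7671, 0.1438, 0.0479, -0.6233).
r_{13} = q_1·a_3 = 2.8402; r_{23} = q_2·a_3 = 0.9110.
u_3 = a_3 − 2.8402·q_1 − 0.9110·q_2 = (0.0345, 0.0690, -0.3103, 0.0345).
‖u_3‖ = 0.3216, so q_3 = (0.1072, 0.2144, -0.9649, 0.1072).

q_3 = (0.1072, 0.2144, -0.9649, 0.1072)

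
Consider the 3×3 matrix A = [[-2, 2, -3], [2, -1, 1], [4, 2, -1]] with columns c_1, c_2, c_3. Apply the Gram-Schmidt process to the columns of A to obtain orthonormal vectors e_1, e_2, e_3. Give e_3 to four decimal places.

e_3 = (-0.5494, -0.8242, 0.1374)

c_1 = (-2, 2, 4); ‖c_1‖ = 4.8990, so e_1 = (-0.4082, 0.4082, 0.8165).
e_1·c_2 = (-0.4082)·2 + 0.4082·(-1) + 0.8165·2 = 0.4082.
u_2 = c_2 − 0.4082·e_1 = (2.1667, -1.1667, 1.6667).
‖u_2‖ = 2.9721, so e_2 = (0.7290, -0.3925, 0.5608).
e_1·c_3 = (-0.4082)·(-3) + 0.4082·1 + 0.8165·(-1) = 0.8165; e_2·c_3 = 0.7290·(-3) + (-0.3925)·1 + 0.5608·(-1) = -3.1403.
u_3 = c_3 − 0.8165·e_1 + 3.1403·e_2 = (-0.3774, -0.5660, 0.0943).
‖u_3‖ = 0.6868, so e_3 = (-0.5494, -0.8242, 0.1374).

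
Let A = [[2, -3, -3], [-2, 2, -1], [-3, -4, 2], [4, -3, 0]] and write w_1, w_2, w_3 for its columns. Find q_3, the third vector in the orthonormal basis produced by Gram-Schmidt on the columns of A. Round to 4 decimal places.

q_3 = (-0.8237, -0.4460, 0.1620, 0.3104)

q_1 = w_1/‖w_1‖ = (2, -2, -3, 4)/5.7446 = (0.3482, -0.3482, -0.5222, 0.6963).
r_{12} = q_1·w_2 = -1.7408.
u_2 = w_2 + 1.7408·q_1 = (-2.3939, 1.3939, -4.9091, -1.7879).
‖u_2‖ = 5.9135, so q_2 = (-0.4048, 0.2357, -0.8301, -0.3023).
r_{13} = q_1·w_3 = -1.7408; r_{23} = q_2·w_3 = -0.6815.
u_3 = w_3 + 1.7408·q_1 + 0.6815·q_2 = (-2.6698, -1.4454, 0.5251, 1.0061).
‖u_3‖ = 3.2412, so q_3 = (-0.8237, -0.4460, 0.1620, 0.3104).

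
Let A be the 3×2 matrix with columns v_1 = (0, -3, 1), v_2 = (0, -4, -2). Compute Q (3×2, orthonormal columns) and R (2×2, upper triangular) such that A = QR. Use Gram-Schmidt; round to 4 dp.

Q = [[0.0000, 0.0000], [-0.9487, -0.3162], [0.3162, -0.9487]], R = [[3.1623, 3.1623], [0.0000, 3.1623]]

v_1 = (0, -3, 1); ‖v_1‖ = 3.1623, so e_1 = (0.0000, -0.9487, 0.3162).
e_1·v_2 = 0.0000·0 + (-0.9487)·(-4) + 0.3162·(-2) = 3.1623.
u_2 = v_2 − 3.1623·e_1 = (0.0000, -1.0000, -3.0000).
‖u_2‖ = 3.1623, so e_2 = (0.0000, -0.3162, -0.9487).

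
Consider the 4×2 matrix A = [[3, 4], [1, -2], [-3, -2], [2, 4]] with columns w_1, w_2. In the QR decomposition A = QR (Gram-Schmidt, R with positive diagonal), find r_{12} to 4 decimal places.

w_1 = (3, 1, -3, 2); ‖w_1‖ = 4.7958, so q_1 = (0.6255, 0.2085, -0.6255, 0.4170).
r_{12} = q_1·w_2 = 5.0043.

r_{12} = 5.0043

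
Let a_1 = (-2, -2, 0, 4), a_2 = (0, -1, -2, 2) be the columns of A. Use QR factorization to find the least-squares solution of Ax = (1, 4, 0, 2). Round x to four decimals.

q_1 = a_1/‖a_1‖ = (-2, -2, 0, 4)/4.8990 = (-0.4082, -0.4082, 0.0000, 0.8165).
r_{12} = q_1·a_2 = 2.0412.
u_2 = a_2 − 2.0412·q_1 = (0.8333, -0.1667, -2.0000, 0.3333).
‖u_2‖ = 2.1985, so q_2 = (0.3790, -0.0758, -0.9097, 0.1516).
Qᵀb = (-0.4082, 0.3790).
Back-substitute: x_2 = 0.3790/2.1985 = 0.1724.
x_1 = (-0.4082 − 2.0412·0.1724)/4.8990 = -0.1552.

x = (-0.1552, 0.1724)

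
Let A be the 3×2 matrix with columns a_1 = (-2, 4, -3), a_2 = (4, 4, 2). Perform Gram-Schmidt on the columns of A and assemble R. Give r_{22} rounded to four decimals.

a_1 = (-2, 4, -3); ‖a_1‖ = 5.3852, so e_1 = (-0.3714, 0.7428, -0.5571).
e_1·a_2 = (-0.3714)·4 + 0.7428·4 + (-0.5571)·2 = 0.3714.
u_2 = a_2 − 0.3714·e_1 = (4.1379, 3.7241, 2.2069).
r_{22} = ‖u_2‖ = 5.9885.

r_{22} = 5.9885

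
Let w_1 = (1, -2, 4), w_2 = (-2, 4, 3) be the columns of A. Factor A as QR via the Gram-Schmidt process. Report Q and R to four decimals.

Q = [[0.2182, -0.3904], [-0.4364, 0.7807], [0.8729, 0.4880]], R = [[4.5826, 0.4364], [0.0000, 5.3675]]

e_1 = w_1/‖w_1‖ = (1, -2, 4)/4.5826 = (0.2182, -0.4364, 0.8729).
r_{12} = e_1·w_2 = 0.4364.
u_2 = w_2 − 0.4364·e_1 = (-2.0952, 4.1905, 2.6190).
‖u_2‖ = 5.3675, so e_2 = (-0.3904, 0.7807, 0.4880).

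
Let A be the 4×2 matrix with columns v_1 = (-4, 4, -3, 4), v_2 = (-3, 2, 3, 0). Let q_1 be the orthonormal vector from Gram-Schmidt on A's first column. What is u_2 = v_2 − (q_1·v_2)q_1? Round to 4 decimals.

v_1 = (-4, 4, -3, 4); ‖v_1‖ = 7.5498, so q_1 = (-0.5298, 0.5298, -0.3974, 0.5298).
q_1·v_2 = (-0.5298)·(-3) + 0.5298·2 + (-0.3974)·3 + 0.5298·0 = 1.4570.
u_2 = v_2 − 1.4570·q_1 = (-2.2281, 1.2281, 3.5789, -0.7719).

u_2 = (-2.2281, 1.2281, 3.5789, -0.7719)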